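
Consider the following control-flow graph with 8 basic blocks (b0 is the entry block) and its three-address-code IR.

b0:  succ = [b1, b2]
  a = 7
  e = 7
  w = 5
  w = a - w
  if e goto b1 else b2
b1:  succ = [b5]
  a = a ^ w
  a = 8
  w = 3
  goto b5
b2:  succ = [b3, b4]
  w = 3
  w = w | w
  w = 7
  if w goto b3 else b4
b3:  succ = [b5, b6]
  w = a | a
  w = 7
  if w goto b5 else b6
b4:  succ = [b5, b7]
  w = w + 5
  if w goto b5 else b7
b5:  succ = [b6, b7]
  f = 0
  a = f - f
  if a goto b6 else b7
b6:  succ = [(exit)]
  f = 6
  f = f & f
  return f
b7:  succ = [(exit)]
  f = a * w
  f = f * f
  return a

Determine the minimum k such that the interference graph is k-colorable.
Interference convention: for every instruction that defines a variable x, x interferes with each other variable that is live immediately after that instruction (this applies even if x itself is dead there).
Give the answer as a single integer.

Answer: 3

Working:
def/use:
  b0: def={a,e,w} ue=∅
  b1: def={a,w} ue={a,w}
  b2: def={w} ue=∅
  b3: def={w} ue={a}
  b4: def={w} ue={w}
  b5: def={a,f} ue=∅
  b6: def={f} ue=∅
  b7: def={f} ue={a,w}

Live sets:
  b0 li=∅ lo={a,w}
  b1 li={a,w} lo={w}
  b2 li={a} lo={a,w}
  b3 li={a} lo={w}
  b4 li={a,w} lo={a,w}
  b5 li={w} lo={a,w}
  b6 li=∅ lo=∅
  b7 li={a,w} lo=∅

Interfere edges:
  a↔{e,f,w}
  e↔{a,w}
  f↔{a,w}
  w↔{a,e,f}

Chromatic number:
  lower bound: {a,e,w} mutually conflict ⇒ χ ≥ 3
  assign a→R0 e→R2 f→R2 w→R1 — no edge inside a register ⇒ χ ≤ 3
  χ = 3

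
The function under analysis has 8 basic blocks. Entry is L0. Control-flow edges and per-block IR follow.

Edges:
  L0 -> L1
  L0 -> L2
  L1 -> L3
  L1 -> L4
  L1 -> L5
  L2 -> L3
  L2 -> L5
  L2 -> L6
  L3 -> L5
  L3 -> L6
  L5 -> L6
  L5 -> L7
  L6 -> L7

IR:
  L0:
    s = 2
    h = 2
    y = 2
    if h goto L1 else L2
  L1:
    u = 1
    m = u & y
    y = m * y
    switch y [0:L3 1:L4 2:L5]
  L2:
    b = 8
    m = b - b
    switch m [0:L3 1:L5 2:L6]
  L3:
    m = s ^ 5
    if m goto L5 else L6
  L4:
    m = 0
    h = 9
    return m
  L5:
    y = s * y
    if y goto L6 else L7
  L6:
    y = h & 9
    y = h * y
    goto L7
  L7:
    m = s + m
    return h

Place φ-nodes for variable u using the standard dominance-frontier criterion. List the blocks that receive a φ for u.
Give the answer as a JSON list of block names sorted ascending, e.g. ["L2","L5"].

idom tree: L1←L0 L2←L0 L3←L0 L4←L1 L5←L0 L6←L0 L7←L0
Dom∩ at merges:
  L3: preds {L1,L2}: {L0,L1} ∩ {L0,L2} = {L0}; idom=L0
  L5: preds {L1,L2,L3}: {L0,L1} ∩ {L0,L2} ∩ {L0,L3} = {L0}; idom=L0
  L6: preds {L2,L3,L5}: {L0,L2} ∩ {L0,L3} ∩ {L0,L5} = {L0}; idom=L0
  L7: preds {L5,L6}: {L0,L5} ∩ {L0,L6} = {L0}; idom=L0

DF derivation:
  L3←L1: walk L1 to L0
  L3←L2: walk L2 to L0
  L5←L1: walk L1 to L0
  L5←L2: walk L2 to L0
  L5←L3: walk L3 to L0
  L6←L2: walk L2 to L0
  L6←L3: walk L3 to L0
  L6←L5: walk L5 to L0
  L7←L5: walk L5 to L0
  L7←L6: walk L6 to L0
  L0: DF=∅
  L1: DF={L3,L5}
  L2: DF={L3,L5,L6}
  L3: DF={L5,L6}
  L4: DF=∅
  L5: DF={L6,L7}
  L6: DF={L7}
  L7: DF=∅

φ for u: defs {L1}
  DF⁺ = {L3,L5,L6,L7}

Answer: ["L3", "L5", "L6", "L7"]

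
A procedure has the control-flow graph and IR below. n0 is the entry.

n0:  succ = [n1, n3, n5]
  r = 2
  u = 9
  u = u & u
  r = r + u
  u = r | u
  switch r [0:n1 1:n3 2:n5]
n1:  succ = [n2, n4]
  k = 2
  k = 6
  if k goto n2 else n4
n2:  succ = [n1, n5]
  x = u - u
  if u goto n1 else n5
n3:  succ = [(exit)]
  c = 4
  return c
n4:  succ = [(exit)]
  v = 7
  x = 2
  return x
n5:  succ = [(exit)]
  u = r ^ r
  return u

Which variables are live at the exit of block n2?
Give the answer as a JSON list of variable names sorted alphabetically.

Per-block:
  n0: def={r,u} ue=∅
  n1: def={k} ue=∅
  n2: def={x} ue={u}
  n3: def={c} ue=∅
  n4: def={v,x} ue=∅
  n5: def={u} ue={r}

Liveness:
  n0 li=∅ lo={r,u}
  n1 li={r,u} lo={r,u}
  n2 li={r,u} lo={r,u}
  n3 li=∅ lo=∅
  n4 li=∅ lo=∅
  n5 li={r} lo=∅

live-out(n2) = ["r", "u"]

Answer: ["r", "u"]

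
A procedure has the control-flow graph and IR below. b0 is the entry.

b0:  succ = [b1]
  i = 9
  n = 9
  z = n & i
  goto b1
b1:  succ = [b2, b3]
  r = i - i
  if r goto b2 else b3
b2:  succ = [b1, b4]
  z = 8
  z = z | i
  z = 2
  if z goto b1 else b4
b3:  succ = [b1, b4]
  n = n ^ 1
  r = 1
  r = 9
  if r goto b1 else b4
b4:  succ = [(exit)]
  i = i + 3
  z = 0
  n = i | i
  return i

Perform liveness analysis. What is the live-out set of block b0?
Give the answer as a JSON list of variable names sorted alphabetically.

Per-block:
  b0: def={i,n,z} ue=∅
  b1: def={r} ue={i}
  b2: def={z} ue={i}
  b3: def={n,r} ue={n}
  b4: def={i,n,z} ue={i}

Live sets:
  b0 li=∅ lo={i,n}
  b1 li={i,n} lo={i,n}
  b2 li={i,n} lo={i,n}
  b3 li={i,n} lo={i,n}
  b4 li={i} lo=∅

live-out(b0) = ["i", "n"]

Answer: ["i", "n"]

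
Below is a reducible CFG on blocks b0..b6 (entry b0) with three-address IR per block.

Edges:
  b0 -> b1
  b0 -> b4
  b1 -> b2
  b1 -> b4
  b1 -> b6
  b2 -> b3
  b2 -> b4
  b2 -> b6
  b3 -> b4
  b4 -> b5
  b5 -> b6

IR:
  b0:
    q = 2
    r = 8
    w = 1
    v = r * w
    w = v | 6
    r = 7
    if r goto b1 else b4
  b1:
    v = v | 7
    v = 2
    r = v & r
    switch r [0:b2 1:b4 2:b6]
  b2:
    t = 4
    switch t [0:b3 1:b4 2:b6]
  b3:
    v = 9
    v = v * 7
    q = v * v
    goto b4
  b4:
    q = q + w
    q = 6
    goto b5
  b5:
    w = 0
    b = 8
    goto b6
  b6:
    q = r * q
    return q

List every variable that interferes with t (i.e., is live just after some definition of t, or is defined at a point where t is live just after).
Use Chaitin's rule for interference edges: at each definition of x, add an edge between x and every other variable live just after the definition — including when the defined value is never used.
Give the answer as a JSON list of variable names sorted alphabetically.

Answer: ["q", "r", "w"]

Working:
def/use:
  b0: {q,r,v,w} / ∅
  b1: {r,v} / {r,v}
  b2: {t} / ∅
  b3: {q,v} / ∅
  b4: {q} / {q,w}
  b5: {b,w} / ∅
  b6: {q} / {q,r}

Live sets:
  b0: in=∅ out={q,r,v,w}
  b1: in={q,r,v,w} out={q,r,w}
  b2: in={q,r,w} out={q,r,w}
  b3: in={r,w} out={q,r,w}
  b4: in={q,r,w} out={q,r}
  b5: in={q,r} out={q,r}
  b6: in={q,r} out=∅

Conflict graph:
  b — {q,r}
  q — {b,r,t,v,w}
  r — {b,q,t,v,w}
  t — {q,r,w}
  v — {q,r,w}
  w — {q,r,t,v}

N(t) = ["q", "r", "w"]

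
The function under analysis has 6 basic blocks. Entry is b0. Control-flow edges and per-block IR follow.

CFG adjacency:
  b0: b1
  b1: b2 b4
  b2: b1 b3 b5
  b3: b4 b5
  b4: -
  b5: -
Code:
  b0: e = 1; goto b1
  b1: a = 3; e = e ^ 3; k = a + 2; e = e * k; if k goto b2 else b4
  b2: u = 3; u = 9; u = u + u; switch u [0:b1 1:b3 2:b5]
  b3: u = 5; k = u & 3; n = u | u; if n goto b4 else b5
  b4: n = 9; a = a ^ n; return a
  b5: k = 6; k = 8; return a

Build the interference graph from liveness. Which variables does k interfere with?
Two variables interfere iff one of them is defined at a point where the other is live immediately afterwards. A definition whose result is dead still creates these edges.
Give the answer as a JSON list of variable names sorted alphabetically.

Answer: ["a", "e", "u"]

Working:
Block summaries:
  b0 def {e} use ∅
  b1 def {a,e,k} use {e}
  b2 def {u} use ∅
  b3 def {k,n,u} use ∅
  b4 def {a,n} use {a}
  b5 def {k} use {a}

Backward fixpoint:
  b0: in=∅ out={e}
  b1: in={e} out={a,e}
  b2: in={a,e} out={a,e}
  b3: in={a} out={a}
  b4: in={a} out=∅
  b5: in={a} out=∅

Conflict graph:
  a↔{e,k,n,u}
  e↔{a,k,u}
  k↔{a,e,u}
  n↔{a}
  u↔{a,e,k}

N(k) = ["a", "e", "u"]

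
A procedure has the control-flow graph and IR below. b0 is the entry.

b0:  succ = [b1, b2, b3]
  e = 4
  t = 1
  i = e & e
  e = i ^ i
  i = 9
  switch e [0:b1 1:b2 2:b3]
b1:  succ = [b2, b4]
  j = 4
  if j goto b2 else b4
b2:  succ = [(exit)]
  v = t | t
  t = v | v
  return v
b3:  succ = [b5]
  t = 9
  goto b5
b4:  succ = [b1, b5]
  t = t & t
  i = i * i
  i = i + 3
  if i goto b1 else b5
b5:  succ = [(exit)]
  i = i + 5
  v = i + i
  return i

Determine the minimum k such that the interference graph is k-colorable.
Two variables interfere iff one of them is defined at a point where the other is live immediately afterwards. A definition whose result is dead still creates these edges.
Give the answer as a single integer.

Block summaries:
  b0 def {e,i,t} use ∅
  b1 def {j} use ∅
  b2 def {t,v} use {t}
  b3 def {t} use ∅
  b4 def {i,t} use {i,t}
  b5 def {i,v} use {i}

Liveness:
  b0: in=∅ out={i,t}
  b1: in={i,t} out={i,t}
  b2: in={t} out=∅
  b3: in={i} out={i}
  b4: in={i,t} out={i,t}
  b5: in={i} out=∅

Interfere edges:
  e↔{i,t}
  i↔{e,j,t,v}
  j↔{i,t}
  t↔{e,i,j,v}
  v↔{i,t}

Registers:
  {e,i,t} pairwise interfere (3-clique) ⇒ χ ≥ 3
  3-colouring: r0={i}  r1={t}  r2={e,j,v}
  χ = 3

Answer: 3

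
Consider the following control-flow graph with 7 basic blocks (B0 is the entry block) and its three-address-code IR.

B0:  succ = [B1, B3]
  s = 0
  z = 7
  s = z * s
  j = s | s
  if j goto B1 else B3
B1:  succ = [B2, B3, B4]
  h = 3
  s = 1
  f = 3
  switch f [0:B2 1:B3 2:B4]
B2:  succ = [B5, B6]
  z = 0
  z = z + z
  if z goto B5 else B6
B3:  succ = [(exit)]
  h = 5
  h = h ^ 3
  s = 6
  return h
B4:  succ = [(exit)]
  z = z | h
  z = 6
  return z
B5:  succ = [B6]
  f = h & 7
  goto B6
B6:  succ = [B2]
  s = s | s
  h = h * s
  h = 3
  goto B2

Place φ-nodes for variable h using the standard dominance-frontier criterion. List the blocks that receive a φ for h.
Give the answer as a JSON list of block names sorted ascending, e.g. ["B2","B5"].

Answer: ["B2", "B3"]

Working:
idom tree: B1←B0 B2←B1 B3←B0 B4←B1 B5←B2 B6←B2
Dom∩ at merges:
  B2: preds {B1,B6}: {B0,B1} ∩ {B0,B1,B2,B6} = {B0,B1}; idom=B1
  B3: preds {B0,B1}: {B0} ∩ {B0,B1} = {B0}; idom=B0
  B6: preds {B2,B5}: {B0,B1,B2} ∩ {B0,B1,B2,B5} = {B0,B1,B2}; idom=B2

DF walk-up:
  join B2 pred B1: · stop@B1
  join B2 pred B6: B6→B2 stop@B1
  join B3 pred B0: · stop@B0
  join B3 pred B1: B1 stop@B0
  join B6 pred B2: · stop@B2
  join B6 pred B5: B5 stop@B2
  DF(B0)=∅
  DF(B1)={B3}
  DF(B2)={B2}
  DF(B3)=∅
  DF(B4)=∅
  DF(B5)={B6}
  DF(B6)={B2}

φ for h: defs {B1,B3,B6}
  DF⁺ = {B2,B3}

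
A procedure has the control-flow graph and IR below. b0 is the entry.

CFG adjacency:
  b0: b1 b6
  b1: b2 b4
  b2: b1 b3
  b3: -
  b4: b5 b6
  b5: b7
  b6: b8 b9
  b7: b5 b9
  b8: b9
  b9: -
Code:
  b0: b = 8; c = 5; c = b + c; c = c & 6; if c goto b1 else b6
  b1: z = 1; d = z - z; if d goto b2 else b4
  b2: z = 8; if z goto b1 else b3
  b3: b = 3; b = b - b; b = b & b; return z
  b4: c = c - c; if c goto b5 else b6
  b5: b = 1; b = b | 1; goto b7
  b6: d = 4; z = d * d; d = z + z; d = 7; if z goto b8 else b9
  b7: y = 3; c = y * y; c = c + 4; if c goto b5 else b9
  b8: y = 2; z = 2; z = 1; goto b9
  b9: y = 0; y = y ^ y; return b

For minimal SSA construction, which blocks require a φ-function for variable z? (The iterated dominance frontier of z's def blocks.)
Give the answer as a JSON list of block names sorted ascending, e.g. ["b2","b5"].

Answer: ["b1", "b6", "b9"]

Working:
idom tree: b1←b0 b2←b1 b3←b2 b4←b1 b5←b4 b6←b0 b7←b5 b8←b6 b9←b0
Dom at joins:
  b1: preds {b0,b2}: {b0} ∩ {b0,b1,b2} = {b0}; idom=b0
  b5: preds {b4,b7}: {b0,b1,b4} ∩ {b0,b1,b4,b5,b7} = {b0,b1,b4}; idom=b4
  b6: preds {b0,b4}: {b0} ∩ {b0,b1,b4} = {b0}; idom=b0
  b9: preds {b6,b7,b8}: {b0,b6} ∩ {b0,b1,b4,b5,b7} ∩ {b0,b6,b8} = {b0}; idom=b0

DF walk-up:
  b1←b0: walk · to b0
  b1←b2: walk b2→b1 to b0
  b5←b4: walk · to b4
  b5←b7: walk b7→b5 to b4
  b6←b0: walk · to b0
  b6←b4: walk b4→b1 to b0
  b9←b6: walk b6 to b0
  b9←b7: walk b7→b5→b4→b1 to b0
  b9←b8: walk b8→b6 to b0
  DF(b0)=∅
  DF(b1)={b1,b6,b9}
  DF(b2)={b1}
  DF(b3)=∅
  DF(b4)={b6,b9}
  DF(b5)={b5,b9}
  DF(b6)={b9}
  DF(b7)={b5,b9}
  DF(b8)={b9}
  DF(b9)=∅

φ for z: defs {b1,b2,b6,b8}
  DF⁺ = {b1,b6,b9}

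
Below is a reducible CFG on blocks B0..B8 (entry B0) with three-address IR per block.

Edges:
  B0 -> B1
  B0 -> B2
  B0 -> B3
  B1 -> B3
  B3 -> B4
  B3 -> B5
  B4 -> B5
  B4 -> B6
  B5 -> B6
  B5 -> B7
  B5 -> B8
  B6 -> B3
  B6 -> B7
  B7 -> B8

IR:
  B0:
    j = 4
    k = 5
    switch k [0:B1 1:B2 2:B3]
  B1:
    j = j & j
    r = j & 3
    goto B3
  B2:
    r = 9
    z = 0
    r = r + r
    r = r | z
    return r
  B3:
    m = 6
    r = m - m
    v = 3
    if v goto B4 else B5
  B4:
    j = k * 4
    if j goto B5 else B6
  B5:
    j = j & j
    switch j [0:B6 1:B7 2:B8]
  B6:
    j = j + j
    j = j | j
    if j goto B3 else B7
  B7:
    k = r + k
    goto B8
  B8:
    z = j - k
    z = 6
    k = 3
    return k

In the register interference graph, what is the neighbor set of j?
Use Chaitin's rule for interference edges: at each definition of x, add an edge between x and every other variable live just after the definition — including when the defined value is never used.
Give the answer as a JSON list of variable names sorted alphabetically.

Answer: ["k", "m", "r", "v"]

Analysis:
def/use:
  B0 def {j,k} use ∅
  B1 def {j,r} use {j}
  B2 def {r,z} use ∅
  B3 def {m,r,v} use ∅
  B4 def {j} use {k}
  B5 def {j} use {j}
  B6 def {j} use {j}
  B7 def {k} use {k,r}
  B8 def {k,z} use {j,k}

Live sets:
  live B0: ∅→{j,k}
  live B1: {j,k}→{j,k}
  live B2: ∅→∅
  live B3: {j,k}→{j,k,r}
  live B4: {k,r}→{j,k,r}
  live B5: {j,k,r}→{j,k,r}
  live B6: {j,k,r}→{j,k,r}
  live B7: {j,k,r}→{j,k}
  live B8: {j,k}→∅

Interference:
  j: {k,m,r,v}
  k: {j,m,r,v}
  m: {j,k}
  r: {j,k,v,z}
  v: {j,k,r}
  z: {r}

N(j) = ["k", "m", "r", "v"]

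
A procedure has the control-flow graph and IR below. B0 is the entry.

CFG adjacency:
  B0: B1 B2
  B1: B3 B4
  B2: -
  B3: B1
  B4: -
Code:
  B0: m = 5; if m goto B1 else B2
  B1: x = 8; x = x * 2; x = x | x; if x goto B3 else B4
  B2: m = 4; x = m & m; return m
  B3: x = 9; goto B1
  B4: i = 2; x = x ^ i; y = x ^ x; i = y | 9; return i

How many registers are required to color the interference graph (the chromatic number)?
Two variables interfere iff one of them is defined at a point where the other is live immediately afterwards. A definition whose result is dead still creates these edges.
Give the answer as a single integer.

Per-block:
  B0: {m} / ∅
  B1: {x} / ∅
  B2: {m,x} / ∅
  B3: {x} / ∅
  B4: {i,x,y} / {x}

Liveness:
  B0 li=∅ lo=∅
  B1 li=∅ lo={x}
  B2 li=∅ lo=∅
  B3 li=∅ lo=∅
  B4 li={x} lo=∅

Interfere edges:
  i↔{x}
  m↔{x}
  x↔{i,m}
  y↔∅

Colouring:
  clique {i,x} ⇒ need ≥ 2
  2-colouring: r0={x,y}  r1={i,m}
  χ = 2

Answer: 2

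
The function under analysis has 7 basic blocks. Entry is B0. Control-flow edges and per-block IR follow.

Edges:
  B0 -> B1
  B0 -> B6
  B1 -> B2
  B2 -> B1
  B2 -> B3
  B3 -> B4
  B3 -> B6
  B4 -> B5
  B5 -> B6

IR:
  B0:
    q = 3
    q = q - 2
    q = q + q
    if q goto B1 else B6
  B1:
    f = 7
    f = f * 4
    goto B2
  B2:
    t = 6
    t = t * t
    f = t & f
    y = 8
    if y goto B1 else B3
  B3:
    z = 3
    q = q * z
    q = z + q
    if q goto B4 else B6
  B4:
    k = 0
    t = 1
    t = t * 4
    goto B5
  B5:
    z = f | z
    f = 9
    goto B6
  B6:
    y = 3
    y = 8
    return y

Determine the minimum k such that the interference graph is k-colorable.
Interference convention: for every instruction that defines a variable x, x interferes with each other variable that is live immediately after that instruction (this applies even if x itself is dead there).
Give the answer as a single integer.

Answer: 4

Analysis:
Block summaries:
  B0 def {q} use ∅
  B1 def {f} use ∅
  B2 def {f,t,y} use {f}
  B3 def {q,z} use {q}
  B4 def {k,t} use ∅
  B5 def {f,z} use {f,z}
  B6 def {y} use ∅

Backward fixpoint:
  B0 li=∅ lo={q}
  B1 li={q} lo={f,q}
  B2 li={f,q} lo={f,q}
  B3 li={f,q} lo={f,z}
  B4 li={f,z} lo={f,z}
  B5 li={f,z} lo=∅
  B6 li=∅ lo=∅

Conflict graph:
  f↔{k,q,t,y,z}
  k↔{f,z}
  q↔{f,t,y,z}
  t↔{f,q,z}
  y↔{f,q}
  z↔{f,k,q,t}

Chromatic number:
  lower bound: {f,q,t,z} mutually conflict ⇒ χ ≥ 4
  assign f→r0 k→r1 q→r1 t→r3 y→r2 z→r2 — no edge inside a register ⇒ χ ≤ 4
  χ = 4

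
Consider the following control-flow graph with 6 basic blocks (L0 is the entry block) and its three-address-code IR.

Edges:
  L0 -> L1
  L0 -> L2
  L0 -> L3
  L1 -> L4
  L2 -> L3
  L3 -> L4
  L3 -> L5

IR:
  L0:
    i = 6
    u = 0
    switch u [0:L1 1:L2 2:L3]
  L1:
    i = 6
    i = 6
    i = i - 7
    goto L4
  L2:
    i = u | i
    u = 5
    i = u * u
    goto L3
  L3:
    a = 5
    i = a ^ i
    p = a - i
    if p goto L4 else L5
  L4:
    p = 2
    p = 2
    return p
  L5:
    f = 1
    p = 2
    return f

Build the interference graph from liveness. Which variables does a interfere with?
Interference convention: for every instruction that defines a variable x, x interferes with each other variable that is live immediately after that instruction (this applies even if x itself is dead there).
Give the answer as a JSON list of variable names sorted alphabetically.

Answer: ["i"]

Analysis:
Per-block:
  L0: def={i,u} ue=∅
  L1: def={i} ue=∅
  L2: def={i,u} ue={i,u}
  L3: def={a,i,p} ue={i}
  L4: def={p} ue=∅
  L5: def={f,p} ue=∅

Liveness:
  live L0: ∅→{i,u}
  live L1: ∅→∅
  live L2: {i,u}→{i}
  live L3: {i}→∅
  live L4: ∅→∅
  live L5: ∅→∅

Interfere edges:
  a↔{i}
  f↔{p}
  i↔{a,u}
  p↔{f}
  u↔{i}

N(a) = ["i"]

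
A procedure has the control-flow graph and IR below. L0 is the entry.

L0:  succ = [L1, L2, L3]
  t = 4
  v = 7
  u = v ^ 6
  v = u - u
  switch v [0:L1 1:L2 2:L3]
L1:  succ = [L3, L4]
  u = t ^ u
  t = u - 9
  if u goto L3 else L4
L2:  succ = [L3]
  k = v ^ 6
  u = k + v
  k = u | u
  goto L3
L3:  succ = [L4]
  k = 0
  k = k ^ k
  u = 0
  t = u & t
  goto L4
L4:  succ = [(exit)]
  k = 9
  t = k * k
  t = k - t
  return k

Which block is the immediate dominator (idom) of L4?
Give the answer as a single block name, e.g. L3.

idom tree: L1←L0 L2←L0 L3←L0 L4←L0
Dom∩ at merges:
  L3: preds {L0,L1,L2}: {L0} ∩ {L0,L1} ∩ {L0,L2} = {L0}; idom=L0
  L4: preds {L1,L3}: {L0,L1} ∩ {L0,L3} = {L0}; idom=L0

idom(L4) = L0

Answer: L0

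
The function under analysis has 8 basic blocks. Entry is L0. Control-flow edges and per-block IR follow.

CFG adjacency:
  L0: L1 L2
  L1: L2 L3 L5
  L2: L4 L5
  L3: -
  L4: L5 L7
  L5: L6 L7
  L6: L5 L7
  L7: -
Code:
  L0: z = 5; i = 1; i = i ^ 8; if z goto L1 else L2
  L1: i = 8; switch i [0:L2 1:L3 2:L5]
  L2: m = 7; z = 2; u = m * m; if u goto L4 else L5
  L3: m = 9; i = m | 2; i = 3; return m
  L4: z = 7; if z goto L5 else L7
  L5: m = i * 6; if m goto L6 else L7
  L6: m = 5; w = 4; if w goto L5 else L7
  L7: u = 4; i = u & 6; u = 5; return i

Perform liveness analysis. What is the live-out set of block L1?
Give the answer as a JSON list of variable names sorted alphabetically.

Answer: ["i"]

Analysis:
def/use:
  L0: def={i,z} ue=∅
  L1: def={i} ue=∅
  L2: def={m,u,z} ue=∅
  L3: def={i,m} ue=∅
  L4: def={z} ue=∅
  L5: def={m} ue={i}
  L6: def={m,w} ue=∅
  L7: def={i,u} ue=∅

Liveness:
  L0: in=∅ out={i}
  L1: in=∅ out={i}
  L2: in={i} out={i}
  L3: in=∅ out=∅
  L4: in={i} out={i}
  L5: in={i} out={i}
  L6: in={i} out={i}
  L7: in=∅ out=∅

live-out(L1) = ["i"]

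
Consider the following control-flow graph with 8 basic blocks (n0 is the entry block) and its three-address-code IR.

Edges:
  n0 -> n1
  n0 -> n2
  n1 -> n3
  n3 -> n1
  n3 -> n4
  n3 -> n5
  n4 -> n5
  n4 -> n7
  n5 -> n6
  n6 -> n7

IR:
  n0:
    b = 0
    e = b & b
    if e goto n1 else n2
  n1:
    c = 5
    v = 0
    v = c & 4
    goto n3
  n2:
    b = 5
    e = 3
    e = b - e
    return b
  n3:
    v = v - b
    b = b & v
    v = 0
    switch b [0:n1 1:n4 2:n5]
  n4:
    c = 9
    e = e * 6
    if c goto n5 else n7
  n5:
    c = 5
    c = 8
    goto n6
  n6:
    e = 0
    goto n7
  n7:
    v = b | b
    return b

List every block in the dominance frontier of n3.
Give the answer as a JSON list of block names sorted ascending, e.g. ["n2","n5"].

Answer: ["n1"]

Working:
idom tree: n1←n0 n2←n0 n3←n1 n4←n3 n5←n3 n6←n5 n7←n3
Dom at joins:
  n1: preds {n0,n3}: {n0} ∩ {n0,n1,n3} = {n0}; idom=n0
  n5: preds {n3,n4}: {n0,n1,n3} ∩ {n0,n1,n3,n4} = {n0,n1,n3}; idom=n3
  n7: preds {n4,n6}: {n0,n1,n3,n4} ∩ {n0,n1,n3,n5,n6} = {n0,n1,n3}; idom=n3

Frontier:
  join n1 pred n0: · stop@n0
  join n1 pred n3: n3→n1 stop@n0
  join n5 pred n3: · stop@n3
  join n5 pred n4: n4 stop@n3
  join n7 pred n4: n4 stop@n3
  join n7 pred n6: n6→n5 stop@n3
  n0 → ∅
  n1 → {n1}
  n2 → ∅
  n3 → {n1}
  n4 → {n5,n7}
  n5 → {n7}
  n6 → {n7}
  n7 → ∅

DF(n3) = ["n1"]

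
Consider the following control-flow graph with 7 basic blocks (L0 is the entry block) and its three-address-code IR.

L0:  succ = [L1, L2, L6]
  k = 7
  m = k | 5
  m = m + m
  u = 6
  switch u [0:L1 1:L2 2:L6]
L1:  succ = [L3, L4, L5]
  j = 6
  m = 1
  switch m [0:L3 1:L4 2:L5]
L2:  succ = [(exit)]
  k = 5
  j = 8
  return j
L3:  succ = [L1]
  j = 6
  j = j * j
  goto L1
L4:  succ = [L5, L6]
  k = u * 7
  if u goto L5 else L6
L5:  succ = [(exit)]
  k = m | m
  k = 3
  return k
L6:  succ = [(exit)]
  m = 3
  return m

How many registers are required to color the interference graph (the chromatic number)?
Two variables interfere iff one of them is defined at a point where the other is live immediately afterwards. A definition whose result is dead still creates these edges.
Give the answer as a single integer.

Answer: 3

Working:
Per-block:
  L0: {k,m,u} / ∅
  L1: {j,m} / ∅
  L2: {j,k} / ∅
  L3: {j} / ∅
  L4: {k} / {u}
  L5: {k} / {m}
  L6: {m} / ∅

Backward fixpoint:
  live L0: ∅→{u}
  live L1: {u}→{m,u}
  live L2: ∅→∅
  live L3: {u}→{u}
  live L4: {m,u}→{m}
  live L5: {m}→∅
  live L6: ∅→∅

Interference:
  j: {u}
  k: {m,u}
  m: {k,u}
  u: {j,k,m}

Chromatic number:
  lower bound: {k,m,u} mutually conflict ⇒ χ ≥ 3
  3-colouring: c0={u}  c1={j,k}  c2={m}
  χ = 3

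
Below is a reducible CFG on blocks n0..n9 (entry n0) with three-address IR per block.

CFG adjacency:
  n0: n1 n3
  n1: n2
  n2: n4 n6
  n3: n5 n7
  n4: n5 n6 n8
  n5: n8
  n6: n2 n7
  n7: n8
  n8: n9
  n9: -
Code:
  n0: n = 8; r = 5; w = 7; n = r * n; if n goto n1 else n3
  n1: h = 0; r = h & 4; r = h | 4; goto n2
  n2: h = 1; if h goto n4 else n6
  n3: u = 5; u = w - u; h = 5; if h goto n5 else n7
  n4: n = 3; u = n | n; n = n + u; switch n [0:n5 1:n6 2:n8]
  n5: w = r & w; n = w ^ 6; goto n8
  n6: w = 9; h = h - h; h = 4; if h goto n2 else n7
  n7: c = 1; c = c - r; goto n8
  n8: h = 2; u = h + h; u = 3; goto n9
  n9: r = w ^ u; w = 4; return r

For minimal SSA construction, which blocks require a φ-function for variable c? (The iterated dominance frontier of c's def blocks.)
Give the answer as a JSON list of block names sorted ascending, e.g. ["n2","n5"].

Answer: ["n8"]

Derivation:
idom tree: n1←n0 n2←n1 n3←n0 n4←n2 n5←n0 n6←n2 n7←n0 n8←n0 n9←n8
Join-block Dom:
  n2: preds {n1,n6}: {n0,n1} ∩ {n0,n1,n2,n6} = {n0,n1}; idom=n1
  n5: preds {n3,n4}: {n0,n3} ∩ {n0,n1,n2,n4} = {n0}; idom=n0
  n6: preds {n2,n4}: {n0,n1,n2} ∩ {n0,n1,n2,n4} = {n0,n1,n2}; idom=n2
  n7: preds {n3,n6}: {n0,n3} ∩ {n0,n1,n2,n6} = {n0}; idom=n0
  n8: preds {n4,n5,n7}: {n0,n1,n2,n4} ∩ {n0,n5} ∩ {n0,n7} = {n0}; idom=n0

DF walk-up:
  join n2 pred n1: · stop@n1
  join n2 pred n6: n6→n2 stop@n1
  join n5 pred n3: n3 stop@n0
  join n5 pred n4: n4→n2→n1 stop@n0
  join n6 pred n2: · stop@n2
  join n6 pred n4: n4 stop@n2
  join n7 pred n3: n3 stop@n0
  join n7 pred n6: n6→n2→n1 stop@n0
  join n8 pred n4: n4→n2→n1 stop@n0
  join n8 pred n5: n5 stop@n0
  join n8 pred n7: n7 stop@n0
  n0 → ∅
  n1 → {n5,n7,n8}
  n2 → {n2,n5,n7,n8}
  n3 → {n5,n7}
  n4 → {n5,n6,n8}
  n5 → {n8}
  n6 → {n2,n7}
  n7 → {n8}
  n8 → ∅
  n9 → ∅

φ for c: defs {n7}
  DF⁺ = {n8}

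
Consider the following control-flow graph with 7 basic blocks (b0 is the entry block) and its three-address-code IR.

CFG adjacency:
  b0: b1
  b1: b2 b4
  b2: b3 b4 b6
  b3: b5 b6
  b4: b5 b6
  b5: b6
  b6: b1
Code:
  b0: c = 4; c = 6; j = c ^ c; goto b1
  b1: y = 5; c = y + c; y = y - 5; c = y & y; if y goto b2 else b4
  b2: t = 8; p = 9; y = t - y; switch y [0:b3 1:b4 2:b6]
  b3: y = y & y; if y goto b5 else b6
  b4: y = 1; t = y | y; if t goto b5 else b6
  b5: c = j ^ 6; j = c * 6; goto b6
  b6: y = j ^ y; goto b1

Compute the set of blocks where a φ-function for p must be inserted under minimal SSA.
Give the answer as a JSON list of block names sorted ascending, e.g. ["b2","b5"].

Answer: ["b1", "b4", "b5", "b6"]

Analysis:
idom tree: b1←b0 b2←b1 b3←b2 b4←b1 b5←b1 b6←b1
Join-block Dom:
  b1: preds {b0,b6}: {b0} ∩ {b0,b1,b6} = {b0}; idom=b0
  b4: preds {b1,b2}: {b0,b1} ∩ {b0,b1,b2} = {b0,b1}; idom=b1
  b5: preds {b3,b4}: {b0,b1,b2,b3} ∩ {b0,b1,b4} = {b0,b1}; idom=b1
  b6: preds {b2,b3,b4,b5}: {b0,b1,b2} ∩ {b0,b1,b2,b3} ∩ {b0,b1,b4} ∩ {b0,b1,b5} = {b0,b1}; idom=b1

DF walk-up:
  join b1 pred b0: · stop@b0
  join b1 pred b6: b6→b1 stop@b0
  join b4 pred b1: · stop@b1
  join b4 pred b2: b2 stop@b1
  join b5 pred b3: b3→b2 stop@b1
  join b5 pred b4: b4 stop@b1
  join b6 pred b2: b2 stop@b1
  join b6 pred b3: b3→b2 stop@b1
  join b6 pred b4: b4 stop@b1
  join b6 pred b5: b5 stop@b1
  b0 → ∅
  b1 → {b1}
  b2 → {b4,b5,b6}
  b3 → {b5,b6}
  b4 → {b5,b6}
  b5 → {b6}
  b6 → {b1}

φ for p: defs {b2}
  DF⁺ = {b1,b4,b5,b6}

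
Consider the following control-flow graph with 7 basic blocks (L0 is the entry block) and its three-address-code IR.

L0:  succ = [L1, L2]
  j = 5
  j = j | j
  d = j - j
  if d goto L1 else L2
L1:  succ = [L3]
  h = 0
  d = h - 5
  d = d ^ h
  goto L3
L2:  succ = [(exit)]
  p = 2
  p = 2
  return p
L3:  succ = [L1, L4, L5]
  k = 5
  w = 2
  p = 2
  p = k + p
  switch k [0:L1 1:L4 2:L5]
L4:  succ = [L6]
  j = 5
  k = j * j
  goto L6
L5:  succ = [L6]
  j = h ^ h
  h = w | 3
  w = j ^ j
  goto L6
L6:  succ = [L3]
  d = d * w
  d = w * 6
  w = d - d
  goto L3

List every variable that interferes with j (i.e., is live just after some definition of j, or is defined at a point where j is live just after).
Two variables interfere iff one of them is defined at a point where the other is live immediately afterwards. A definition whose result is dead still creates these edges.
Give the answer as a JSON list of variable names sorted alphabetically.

Block summaries:
  L0: {d,j} / ∅
  L1: {d,h} / ∅
  L2: {p} / ∅
  L3: {k,p,w} / ∅
  L4: {j,k} / ∅
  L5: {h,j,w} / {h,w}
  L6: {d,w} / {d,w}

Liveness:
  L0: in=∅ out=∅
  L1: in=∅ out={d,h}
  L2: in=∅ out=∅
  L3: in={d,h} out={d,h,w}
  L4: in={d,h,w} out={d,h,w}
  L5: in={d,h,w} out={d,h,w}
  L6: in={d,h,w} out={d,h}

Interfere edges:
  d — {h,j,k,p,w}
  h — {d,j,k,p,w}
  j — {d,h,w}
  k — {d,h,p,w}
  p — {d,h,k,w}
  w — {d,h,j,k,p}

N(j) = ["d", "h", "w"]

Answer: ["d", "h", "w"]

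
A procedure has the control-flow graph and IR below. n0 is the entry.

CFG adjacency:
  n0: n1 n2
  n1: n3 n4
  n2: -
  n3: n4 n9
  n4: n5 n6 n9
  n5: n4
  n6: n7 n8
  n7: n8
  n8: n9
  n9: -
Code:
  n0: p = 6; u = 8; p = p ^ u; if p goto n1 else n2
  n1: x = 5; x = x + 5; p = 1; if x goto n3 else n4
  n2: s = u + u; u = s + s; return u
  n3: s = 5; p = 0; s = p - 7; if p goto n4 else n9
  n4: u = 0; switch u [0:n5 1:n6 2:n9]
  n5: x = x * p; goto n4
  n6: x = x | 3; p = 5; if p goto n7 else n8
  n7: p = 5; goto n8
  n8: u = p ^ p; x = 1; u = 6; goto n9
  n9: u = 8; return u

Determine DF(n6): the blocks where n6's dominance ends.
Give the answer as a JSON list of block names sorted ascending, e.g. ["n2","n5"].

idom tree: n1←n0 n2←n0 n3←n1 n4←n1 n5←n4 n6←n4 n7←n6 n8←n6 n9←n1
Join-block Dom:
  n4: preds {n1,n3,n5}: {n0,n1} ∩ {n0,n1,n3} ∩ {n0,n1,n4,n5} = {n0,n1}; idom=n1
  n8: preds {n6,n7}: {n0,n1,n4,n6} ∩ {n0,n1,n4,n6,n7} = {n0,n1,n4,n6}; idom=n6
  n9: preds {n3,n4,n8}: {n0,n1,n3} ∩ {n0,n1,n4} ∩ {n0,n1,n4,n6,n8} = {n0,n1}; idom=n1

DF walk-up:
  n4←n1: walk · to n1
  n4←n3: walk n3 to n1
  n4←n5: walk n5→n4 to n1
  n8←n6: walk · to n6
  n8←n7: walk n7 to n6
  n9←n3: walk n3 to n1
  n9←n4: walk n4 to n1
  n9←n8: walk n8→n6→n4 to n1
  DF(n0)=∅
  DF(n1)=∅
  DF(n2)=∅
  DF(n3)={n4,n9}
  DF(n4)={n4,n9}
  DF(n5)={n4}
  DF(n6)={n9}
  DF(n7)={n8}
  DF(n8)={n9}
  DF(n9)=∅

DF(n6) = ["n9"]

Answer: ["n9"]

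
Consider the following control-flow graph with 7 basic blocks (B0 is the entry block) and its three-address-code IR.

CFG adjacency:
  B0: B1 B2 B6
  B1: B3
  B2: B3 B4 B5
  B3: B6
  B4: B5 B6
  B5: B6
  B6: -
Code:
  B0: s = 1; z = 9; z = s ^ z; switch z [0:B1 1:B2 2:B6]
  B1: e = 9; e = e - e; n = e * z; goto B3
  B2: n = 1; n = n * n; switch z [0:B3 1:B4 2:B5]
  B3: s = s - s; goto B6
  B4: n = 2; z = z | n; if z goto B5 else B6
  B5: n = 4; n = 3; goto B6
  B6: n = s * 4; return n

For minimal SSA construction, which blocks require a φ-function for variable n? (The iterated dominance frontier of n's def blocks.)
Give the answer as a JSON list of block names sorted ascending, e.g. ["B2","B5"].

Answer: ["B3", "B5", "B6"]

Analysis:
idom tree: B1←B0 B2←B0 B3←B0 B4←B2 B5←B2 B6←B0
Join-block Dom:
  B3: preds {B1,B2}: {B0,B1} ∩ {B0,B2} = {B0}; idom=B0
  B5: preds {B2,B4}: {B0,B2} ∩ {B0,B2,B4} = {B0,B2}; idom=B2
  B6: preds {B0,B3,B4,B5}: {B0} ∩ {B0,B3} ∩ {B0,B2,B4} ∩ {B0,B2,B5} = {B0}; idom=B0

DF derivation:
  B3←B1: walk B1 to B0
  B3←B2: walk B2 to B0
  B5←B2: walk · to B2
  B5←B4: walk B4 to B2
  B6←B0: walk · to B0
  B6←B3: walk B3 to B0
  B6←B4: walk B4→B2 to B0
  B6←B5: walk B5→B2 to B0
  DF(B0)=∅
  DF(B1)={B3}
  DF(B2)={B3,B6}
  DF(B3)={B6}
  DF(B4)={B5,B6}
  DF(B5)={B6}
  DF(B6)=∅

φ for n: defs {B1,B2,B4,B5,B6}
  DF⁺ = {B3,B5,B6}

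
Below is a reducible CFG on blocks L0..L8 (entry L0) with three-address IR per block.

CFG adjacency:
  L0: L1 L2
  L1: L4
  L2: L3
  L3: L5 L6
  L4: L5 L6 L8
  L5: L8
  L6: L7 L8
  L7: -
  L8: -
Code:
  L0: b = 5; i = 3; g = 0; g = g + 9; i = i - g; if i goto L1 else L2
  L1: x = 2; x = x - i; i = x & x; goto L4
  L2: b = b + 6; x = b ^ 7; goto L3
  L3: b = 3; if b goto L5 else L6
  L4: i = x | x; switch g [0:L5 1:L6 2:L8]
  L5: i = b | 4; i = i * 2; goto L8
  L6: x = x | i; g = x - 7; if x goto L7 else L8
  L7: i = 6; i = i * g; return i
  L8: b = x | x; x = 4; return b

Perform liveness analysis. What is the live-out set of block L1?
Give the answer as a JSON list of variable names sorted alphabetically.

Block summaries:
  L0 def {b,g,i} use ∅
  L1 def {i,x} use {i}
  L2 def {b,x} use {b}
  L3 def {b} use ∅
  L4 def {i} use {g,x}
  L5 def {i} use {b}
  L6 def {g,x} use {i,x}
  L7 def {i} use {g}
  L8 def {b,x} use {x}

Backward fixpoint:
  live L0: ∅→{b,g,i}
  live L1: {b,g,i}→{b,g,x}
  live L2: {b,i}→{i,x}
  live L3: {i,x}→{b,i,x}
  live L4: {b,g,x}→{b,i,x}
  live L5: {b,x}→{x}
  live L6: {i,x}→{g,x}
  live L7: {g}→∅
  live L8: {x}→∅

live-out(L1) = ["b", "g", "x"]

Answer: ["b", "g", "x"]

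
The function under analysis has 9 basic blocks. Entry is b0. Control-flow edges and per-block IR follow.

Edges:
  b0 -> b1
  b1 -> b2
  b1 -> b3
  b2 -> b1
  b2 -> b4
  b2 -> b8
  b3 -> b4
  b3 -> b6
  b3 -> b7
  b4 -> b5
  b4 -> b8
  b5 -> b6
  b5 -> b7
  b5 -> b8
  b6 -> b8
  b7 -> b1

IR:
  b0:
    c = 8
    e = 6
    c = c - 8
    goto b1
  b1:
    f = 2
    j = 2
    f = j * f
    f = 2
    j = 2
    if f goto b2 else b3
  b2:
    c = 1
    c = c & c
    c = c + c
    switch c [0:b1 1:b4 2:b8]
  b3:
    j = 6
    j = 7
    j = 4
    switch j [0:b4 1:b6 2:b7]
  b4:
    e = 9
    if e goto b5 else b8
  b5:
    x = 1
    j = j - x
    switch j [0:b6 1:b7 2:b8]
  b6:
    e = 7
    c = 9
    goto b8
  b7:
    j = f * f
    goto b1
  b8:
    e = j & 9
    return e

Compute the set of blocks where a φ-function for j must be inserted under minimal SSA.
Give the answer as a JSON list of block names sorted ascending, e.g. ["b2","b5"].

idom tree: b1←b0 b2←b1 b3←b1 b4←b1 b5←b4 b6←b1 b7←b1 b8←b1
Dom∩ at merges:
  b1: preds {b0,b2,b7}: {b0} ∩ {b0,b1,b2} ∩ {b0,b1,b7} = {b0}; idom=b0
  b4: preds {b2,b3}: {b0,b1,b2} ∩ {b0,b1,b3} = {b0,b1}; idom=b1
  b6: preds {b3,b5}: {b0,b1,b3} ∩ {b0,b1,b4,b5} = {b0,b1}; idom=b1
  b7: preds {b3,b5}: {b0,b1,b3} ∩ {b0,b1,b4,b5} = {b0,b1}; idom=b1
  b8: preds {b2,b4,b5,b6}: {b0,b1,b2} ∩ {b0,b1,b4} ∩ {b0,b1,b4,b5} ∩ {b0,b1,b6} = {b0,b1}; idom=b1

DF walk-up:
  b1←b0: walk · to b0
  b1←b2: walk b2→b1 to b0
  b1←b7: walk b7→b1 to b0
  b4←b2: walk b2 to b1
  b4←b3: walk b3 to b1
  b6←b3: walk b3 to b1
  b6←b5: walk b5→b4 to b1
  b7←b3: walk b3 to b1
  b7←b5: walk b5→b4 to b1
  b8←b2: walk b2 to b1
  b8←b4: walk b4 to b1
  b8←b5: walk b5→b4 to b1
  b8←b6: walk b6 to b1
  b0: DF=∅
  b1: DF={b1}
  b2: DF={b1,b4,b8}
  b3: DF={b4,b6,b7}
  b4: DF={b6,b7,b8}
  b5: DF={b6,b7,b8}
  b6: DF={b8}
  b7: DF={b1}
  b8: DF=∅

φ for j: defs {b1,b3,b5,b7}
  DF⁺ = {b1,b4,b6,b7,b8}

Answer: ["b1", "b4", "b6", "b7", "b8"]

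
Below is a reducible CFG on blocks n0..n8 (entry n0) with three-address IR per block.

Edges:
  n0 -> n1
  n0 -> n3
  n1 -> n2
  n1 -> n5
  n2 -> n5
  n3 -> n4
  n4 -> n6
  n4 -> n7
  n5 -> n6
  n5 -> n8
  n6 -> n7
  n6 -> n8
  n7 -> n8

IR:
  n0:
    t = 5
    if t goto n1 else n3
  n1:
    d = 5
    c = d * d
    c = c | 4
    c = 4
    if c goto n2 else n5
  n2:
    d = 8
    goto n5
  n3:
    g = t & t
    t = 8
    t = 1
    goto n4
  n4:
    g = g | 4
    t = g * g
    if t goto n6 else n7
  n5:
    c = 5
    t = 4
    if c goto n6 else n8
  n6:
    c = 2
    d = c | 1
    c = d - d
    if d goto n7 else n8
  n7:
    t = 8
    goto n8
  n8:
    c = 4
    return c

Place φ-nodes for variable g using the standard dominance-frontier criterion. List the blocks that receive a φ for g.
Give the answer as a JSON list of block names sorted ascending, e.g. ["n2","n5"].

Answer: ["n6", "n7", "n8"]

Analysis:
idom tree: n1←n0 n2←n1 n3←n0 n4←n3 n5←n1 n6←n0 n7←n0 n8←n0
Join-block Dom:
  n5: preds {n1,n2}: {n0,n1} ∩ {n0,n1,n2} = {n0,n1}; idom=n1
  n6: preds {n4,n5}: {n0,n3,n4} ∩ {n0,n1,n5} = {n0}; idom=n0
  n7: preds {n4,n6}: {n0,n3,n4} ∩ {n0,n6} = {n0}; idom=n0
  n8: preds {n5,n6,n7}: {n0,n1,n5} ∩ {n0,n6} ∩ {n0,n7} = {n0}; idom=n0

DF derivation:
  join n5 pred n1: · stop@n1
  join n5 pred n2: n2 stop@n1
  join n6 pred n4: n4→n3 stop@n0
  join n6 pred n5: n5→n1 stop@n0
  join n7 pred n4: n4→n3 stop@n0
  join n7 pred n6: n6 stop@n0
  join n8 pred n5: n5→n1 stop@n0
  join n8 pred n6: n6 stop@n0
  join n8 pred n7: n7 stop@n0
  DF(n0)=∅
  DF(n1)={n6,n8}
  DF(n2)={n5}
  DF(n3)={n6,n7}
  DF(n4)={n6,n7}
  DF(n5)={n6,n8}
  DF(n6)={n7,n8}
  DF(n7)={n8}
  DF(n8)=∅

φ for g: defs {n3,n4}
  DF⁺ = {n6,n7,n8}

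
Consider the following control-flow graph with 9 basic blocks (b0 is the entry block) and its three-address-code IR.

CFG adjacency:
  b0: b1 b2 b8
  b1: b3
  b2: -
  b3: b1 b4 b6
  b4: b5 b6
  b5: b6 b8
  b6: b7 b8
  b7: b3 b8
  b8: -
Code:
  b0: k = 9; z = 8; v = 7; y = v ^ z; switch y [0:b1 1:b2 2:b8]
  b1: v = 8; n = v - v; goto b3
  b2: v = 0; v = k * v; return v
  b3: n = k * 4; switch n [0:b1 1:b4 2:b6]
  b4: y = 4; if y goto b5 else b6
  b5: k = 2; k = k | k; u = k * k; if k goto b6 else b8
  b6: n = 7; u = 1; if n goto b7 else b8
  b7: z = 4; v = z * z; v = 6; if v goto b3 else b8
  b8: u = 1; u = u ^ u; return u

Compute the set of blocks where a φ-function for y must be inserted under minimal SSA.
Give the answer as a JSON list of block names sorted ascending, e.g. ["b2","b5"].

Answer: ["b1", "b3", "b6", "b8"]

Working:
idom tree: b1←b0 b2←b0 b3←b1 b4←b3 b5←b4 b6←b3 b7←b6 b8←b0
Dom at joins:
  b1: preds {b0,b3}: {b0} ∩ {b0,b1,b3} = {b0}; idom=b0
  b3: preds {b1,b7}: {b0,b1} ∩ {b0,b1,b3,b6,b7} = {b0,b1}; idom=b1
  b6: preds {b3,b4,b5}: {b0,b1,b3} ∩ {b0,b1,b3,b4} ∩ {b0,b1,b3,b4,b5} = {b0,b1,b3}; idom=b3
  b8: preds {b0,b5,b6,b7}: {b0} ∩ {b0,b1,b3,b4,b5} ∩ {b0,b1,b3,b6} ∩ {b0,b1,b3,b6,b7} = {b0}; idom=b0

Frontier:
  join b1 pred b0: · stop@b0
  join b1 pred b3: b3→b1 stop@b0
  join b3 pred b1: · stop@b1
  join b3 pred b7: b7→b6→b3 stop@b1
  join b6 pred b3: · stop@b3
  join b6 pred b4: b4 stop@b3
  join b6 pred b5: b5→b4 stop@b3
  join b8 pred b0: · stop@b0
  join b8 pred b5: b5→b4→b3→b1 stop@b0
  join b8 pred b6: b6→b3→b1 stop@b0
  join b8 pred b7: b7→b6→b3→b1 stop@b0
  DF(b0)=∅
  DF(b1)={b1,b8}
  DF(b2)=∅
  DF(b3)={b1,b3,b8}
  DF(b4)={b6,b8}
  DF(b5)={b6,b8}
  DF(b6)={b3,b8}
  DF(b7)={b3,b8}
  DF(b8)=∅

φ for y: defs {b0,b4}
  DF⁺ = {b1,b3,b6,b8}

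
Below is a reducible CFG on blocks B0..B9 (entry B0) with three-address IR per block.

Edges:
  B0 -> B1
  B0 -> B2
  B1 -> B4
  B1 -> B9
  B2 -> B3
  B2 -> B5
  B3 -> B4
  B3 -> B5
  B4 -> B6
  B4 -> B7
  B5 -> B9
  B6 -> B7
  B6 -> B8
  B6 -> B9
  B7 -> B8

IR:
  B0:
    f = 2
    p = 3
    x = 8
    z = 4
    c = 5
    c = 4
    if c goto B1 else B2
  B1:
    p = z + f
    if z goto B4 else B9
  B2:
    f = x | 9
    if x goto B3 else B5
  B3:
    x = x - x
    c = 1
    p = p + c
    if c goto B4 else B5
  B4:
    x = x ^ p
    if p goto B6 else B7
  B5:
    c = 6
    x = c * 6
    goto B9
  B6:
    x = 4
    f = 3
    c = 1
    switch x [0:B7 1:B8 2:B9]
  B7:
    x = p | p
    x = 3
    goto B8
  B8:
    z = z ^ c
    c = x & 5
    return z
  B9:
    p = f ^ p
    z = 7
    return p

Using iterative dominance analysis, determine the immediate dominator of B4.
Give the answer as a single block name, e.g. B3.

Answer: B0

Analysis:
idom tree: B1←B0 B2←B0 B3←B2 B4←B0 B5←B2 B6←B4 B7←B4 B8←B4 B9←B0
Dom∩ at merges:
  B4: preds {B1,B3}: {B0,B1} ∩ {B0,B2,B3} = {B0}; idom=B0
  B5: preds {B2,B3}: {B0,B2} ∩ {B0,B2,B3} = {B0,B2}; idom=B2
  B7: preds {B4,B6}: {B0,B4} ∩ {B0,B4,B6} = {B0,B4}; idom=B4
  B8: preds {B6,B7}: {B0,B4,B6} ∩ {B0,B4,B7} = {B0,B4}; idom=B4
  B9: preds {B1,B5,B6}: {B0,B1} ∩ {B0,B2,B5} ∩ {B0,B4,B6} = {B0}; idom=B0

idom(B4) = B0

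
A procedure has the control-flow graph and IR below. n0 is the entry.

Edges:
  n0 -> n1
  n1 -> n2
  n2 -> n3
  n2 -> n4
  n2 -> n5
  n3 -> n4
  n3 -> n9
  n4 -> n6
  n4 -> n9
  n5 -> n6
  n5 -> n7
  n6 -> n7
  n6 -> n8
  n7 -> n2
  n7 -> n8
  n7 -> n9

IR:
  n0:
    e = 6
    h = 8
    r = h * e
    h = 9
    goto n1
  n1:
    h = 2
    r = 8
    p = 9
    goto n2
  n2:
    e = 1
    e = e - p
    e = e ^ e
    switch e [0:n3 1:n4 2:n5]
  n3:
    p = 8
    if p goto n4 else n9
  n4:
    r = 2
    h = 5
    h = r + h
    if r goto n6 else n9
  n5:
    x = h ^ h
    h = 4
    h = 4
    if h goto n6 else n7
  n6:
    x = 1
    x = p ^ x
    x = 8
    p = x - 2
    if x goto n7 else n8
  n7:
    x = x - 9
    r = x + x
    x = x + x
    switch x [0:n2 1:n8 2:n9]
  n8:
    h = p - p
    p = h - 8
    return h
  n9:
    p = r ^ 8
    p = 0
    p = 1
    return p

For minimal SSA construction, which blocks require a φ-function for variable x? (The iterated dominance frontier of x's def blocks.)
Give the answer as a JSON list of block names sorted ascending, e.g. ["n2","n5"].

idom tree: n1←n0 n2←n1 n3←n2 n4←n2 n5←n2 n6←n2 n7←n2 n8←n2 n9←n2
Dom∩ at merges:
  n2: preds {n1,n7}: {n0,n1} ∩ {n0,n1,n2,n7} = {n0,n1}; idom=n1
  n4: preds {n2,n3}: {n0,n1,n2} ∩ {n0,n1,n2,n3} = {n0,n1,n2}; idom=n2
  n6: preds {n4,n5}: {n0,n1,n2,n4} ∩ {n0,n1,n2,n5} = {n0,n1,n2}; idom=n2
  n7: preds {n5,n6}: {n0,n1,n2,n5} ∩ {n0,n1,n2,n6} = {n0,n1,n2}; idom=n2
  n8: preds {n6,n7}: {n0,n1,n2,n6} ∩ {n0,n1,n2,n7} = {n0,n1,n2}; idom=n2
  n9: preds {n3,n4,n7}: {n0,n1,n2,n3} ∩ {n0,n1,n2,n4} ∩ {n0,n1,n2,n7} = {n0,n1,n2}; idom=n2

Frontier:
  n2←n1: walk · to n1
  n2←n7: walk n7→n2 to n1
  n4←n2: walk · to n2
  n4←n3: walk n3 to n2
  n6←n4: walk n4 to n2
  n6←n5: walk n5 to n2
  n7←n5: walk n5 to n2
  n7←n6: walk n6 to n2
  n8←n6: walk n6 to n2
  n8←n7: walk n7 to n2
  n9←n3: walk n3 to n2
  n9←n4: walk n4 to n2
  n9←n7: walk n7 to n2
  n0: DF=∅
  n1: DF=∅
  n2: DF={n2}
  n3: DF={n4,n9}
  n4: DF={n6,n9}
  n5: DF={n6,n7}
  n6: DF={n7,n8}
  n7: DF={n2,n8,n9}
  n8: DF=∅
  n9: DF=∅

φ for x: defs {n5,n6,n7}
  DF⁺ = {n2,n6,n7,n8,n9}

Answer: ["n2", "n6", "n7", "n8", "n9"]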